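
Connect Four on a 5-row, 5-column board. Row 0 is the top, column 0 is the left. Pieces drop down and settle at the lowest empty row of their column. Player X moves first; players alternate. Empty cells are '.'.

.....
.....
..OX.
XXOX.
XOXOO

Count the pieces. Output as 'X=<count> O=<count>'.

X=6 O=5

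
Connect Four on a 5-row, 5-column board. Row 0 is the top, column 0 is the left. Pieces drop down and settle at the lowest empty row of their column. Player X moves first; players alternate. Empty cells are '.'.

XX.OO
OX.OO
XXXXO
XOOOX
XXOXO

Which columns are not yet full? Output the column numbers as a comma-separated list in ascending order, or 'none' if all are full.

Answer: 2

Derivation:
col 0: top cell = 'X' → FULL
col 1: top cell = 'X' → FULL
col 2: top cell = '.' → open
col 3: top cell = 'O' → FULL
col 4: top cell = 'O' → FULL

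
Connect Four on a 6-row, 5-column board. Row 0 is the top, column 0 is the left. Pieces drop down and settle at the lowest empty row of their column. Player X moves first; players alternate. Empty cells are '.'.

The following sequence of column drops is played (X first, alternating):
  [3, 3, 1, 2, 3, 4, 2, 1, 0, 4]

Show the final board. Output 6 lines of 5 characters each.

Answer: .....
.....
.....
...X.
.OXOO
XXOXO

Derivation:
Move 1: X drops in col 3, lands at row 5
Move 2: O drops in col 3, lands at row 4
Move 3: X drops in col 1, lands at row 5
Move 4: O drops in col 2, lands at row 5
Move 5: X drops in col 3, lands at row 3
Move 6: O drops in col 4, lands at row 5
Move 7: X drops in col 2, lands at row 4
Move 8: O drops in col 1, lands at row 4
Move 9: X drops in col 0, lands at row 5
Move 10: O drops in col 4, lands at row 4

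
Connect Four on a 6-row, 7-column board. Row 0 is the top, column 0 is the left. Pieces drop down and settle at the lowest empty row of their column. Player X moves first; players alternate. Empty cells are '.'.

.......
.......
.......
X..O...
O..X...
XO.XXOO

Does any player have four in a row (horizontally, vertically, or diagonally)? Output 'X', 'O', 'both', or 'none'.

none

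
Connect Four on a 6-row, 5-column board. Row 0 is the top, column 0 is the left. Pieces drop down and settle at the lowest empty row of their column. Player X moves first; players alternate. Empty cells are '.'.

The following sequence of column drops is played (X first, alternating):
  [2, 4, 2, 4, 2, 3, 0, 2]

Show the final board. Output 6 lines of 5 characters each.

Move 1: X drops in col 2, lands at row 5
Move 2: O drops in col 4, lands at row 5
Move 3: X drops in col 2, lands at row 4
Move 4: O drops in col 4, lands at row 4
Move 5: X drops in col 2, lands at row 3
Move 6: O drops in col 3, lands at row 5
Move 7: X drops in col 0, lands at row 5
Move 8: O drops in col 2, lands at row 2

Answer: .....
.....
..O..
..X..
..X.O
X.XOO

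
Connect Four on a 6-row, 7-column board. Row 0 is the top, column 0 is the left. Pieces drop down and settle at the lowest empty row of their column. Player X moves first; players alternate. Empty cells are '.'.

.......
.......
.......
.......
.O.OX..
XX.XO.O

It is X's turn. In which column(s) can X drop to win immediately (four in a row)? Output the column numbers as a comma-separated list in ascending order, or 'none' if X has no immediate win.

col 0: drop X → no win
col 1: drop X → no win
col 2: drop X → WIN!
col 3: drop X → no win
col 4: drop X → no win
col 5: drop X → no win
col 6: drop X → no win

Answer: 2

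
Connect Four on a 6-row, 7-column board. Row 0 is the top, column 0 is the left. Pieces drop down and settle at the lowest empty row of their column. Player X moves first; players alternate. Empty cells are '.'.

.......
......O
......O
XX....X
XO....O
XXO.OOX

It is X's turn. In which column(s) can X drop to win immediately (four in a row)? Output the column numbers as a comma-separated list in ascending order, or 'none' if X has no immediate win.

Answer: 0

Derivation:
col 0: drop X → WIN!
col 1: drop X → no win
col 2: drop X → no win
col 3: drop X → no win
col 4: drop X → no win
col 5: drop X → no win
col 6: drop X → no win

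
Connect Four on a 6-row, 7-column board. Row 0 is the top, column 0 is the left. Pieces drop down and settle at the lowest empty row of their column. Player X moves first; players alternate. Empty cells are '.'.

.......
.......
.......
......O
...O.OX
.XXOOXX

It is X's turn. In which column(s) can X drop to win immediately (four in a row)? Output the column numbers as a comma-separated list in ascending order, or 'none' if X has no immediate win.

Answer: none

Derivation:
col 0: drop X → no win
col 1: drop X → no win
col 2: drop X → no win
col 3: drop X → no win
col 4: drop X → no win
col 5: drop X → no win
col 6: drop X → no win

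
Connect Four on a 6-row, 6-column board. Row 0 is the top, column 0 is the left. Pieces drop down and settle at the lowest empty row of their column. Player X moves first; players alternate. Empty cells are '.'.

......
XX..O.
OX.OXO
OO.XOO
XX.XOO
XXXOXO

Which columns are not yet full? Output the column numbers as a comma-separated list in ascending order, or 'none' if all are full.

Answer: 0,1,2,3,4,5

Derivation:
col 0: top cell = '.' → open
col 1: top cell = '.' → open
col 2: top cell = '.' → open
col 3: top cell = '.' → open
col 4: top cell = '.' → open
col 5: top cell = '.' → open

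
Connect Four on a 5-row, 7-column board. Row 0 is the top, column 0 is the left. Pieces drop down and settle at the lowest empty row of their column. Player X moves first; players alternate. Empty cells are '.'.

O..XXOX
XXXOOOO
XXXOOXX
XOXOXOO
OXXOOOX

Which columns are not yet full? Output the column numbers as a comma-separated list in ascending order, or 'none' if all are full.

Answer: 1,2

Derivation:
col 0: top cell = 'O' → FULL
col 1: top cell = '.' → open
col 2: top cell = '.' → open
col 3: top cell = 'X' → FULL
col 4: top cell = 'X' → FULL
col 5: top cell = 'O' → FULL
col 6: top cell = 'X' → FULL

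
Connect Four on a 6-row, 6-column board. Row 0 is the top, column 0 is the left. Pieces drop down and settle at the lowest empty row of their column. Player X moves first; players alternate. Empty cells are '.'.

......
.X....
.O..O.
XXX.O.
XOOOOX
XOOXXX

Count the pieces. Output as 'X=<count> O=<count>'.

X=10 O=9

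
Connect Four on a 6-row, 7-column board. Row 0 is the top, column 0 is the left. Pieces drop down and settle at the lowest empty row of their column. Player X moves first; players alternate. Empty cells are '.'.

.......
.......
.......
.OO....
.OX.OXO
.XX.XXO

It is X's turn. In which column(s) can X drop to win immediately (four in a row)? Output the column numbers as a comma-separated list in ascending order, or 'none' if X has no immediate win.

Answer: 3

Derivation:
col 0: drop X → no win
col 1: drop X → no win
col 2: drop X → no win
col 3: drop X → WIN!
col 4: drop X → no win
col 5: drop X → no win
col 6: drop X → no win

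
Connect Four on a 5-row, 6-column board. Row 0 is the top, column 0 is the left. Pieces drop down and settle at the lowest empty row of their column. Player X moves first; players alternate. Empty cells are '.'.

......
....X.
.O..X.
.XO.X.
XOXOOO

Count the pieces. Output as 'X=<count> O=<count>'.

X=6 O=6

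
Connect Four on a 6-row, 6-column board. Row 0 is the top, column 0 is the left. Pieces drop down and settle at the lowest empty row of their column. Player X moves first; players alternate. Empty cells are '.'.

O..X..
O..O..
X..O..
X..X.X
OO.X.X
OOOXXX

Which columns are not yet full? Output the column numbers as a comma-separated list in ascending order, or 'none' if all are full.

Answer: 1,2,4,5

Derivation:
col 0: top cell = 'O' → FULL
col 1: top cell = '.' → open
col 2: top cell = '.' → open
col 3: top cell = 'X' → FULL
col 4: top cell = '.' → open
col 5: top cell = '.' → open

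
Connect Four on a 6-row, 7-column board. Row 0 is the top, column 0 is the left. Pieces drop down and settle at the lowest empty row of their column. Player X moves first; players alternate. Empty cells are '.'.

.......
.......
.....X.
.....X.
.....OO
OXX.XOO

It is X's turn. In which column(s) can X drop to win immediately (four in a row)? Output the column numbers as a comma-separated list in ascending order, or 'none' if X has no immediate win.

col 0: drop X → no win
col 1: drop X → no win
col 2: drop X → no win
col 3: drop X → WIN!
col 4: drop X → no win
col 5: drop X → no win
col 6: drop X → no win

Answer: 3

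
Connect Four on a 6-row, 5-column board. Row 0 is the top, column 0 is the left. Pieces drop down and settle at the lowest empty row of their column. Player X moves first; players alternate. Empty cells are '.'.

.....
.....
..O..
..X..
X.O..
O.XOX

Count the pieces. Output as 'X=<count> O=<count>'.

X=4 O=4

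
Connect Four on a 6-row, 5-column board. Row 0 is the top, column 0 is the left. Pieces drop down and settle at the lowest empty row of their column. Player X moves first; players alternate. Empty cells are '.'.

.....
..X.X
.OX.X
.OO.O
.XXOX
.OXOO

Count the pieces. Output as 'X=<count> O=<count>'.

X=8 O=8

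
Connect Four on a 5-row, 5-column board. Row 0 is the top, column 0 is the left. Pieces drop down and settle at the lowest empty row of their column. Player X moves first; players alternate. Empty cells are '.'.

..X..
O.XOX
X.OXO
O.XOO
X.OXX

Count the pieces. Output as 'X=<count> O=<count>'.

X=9 O=8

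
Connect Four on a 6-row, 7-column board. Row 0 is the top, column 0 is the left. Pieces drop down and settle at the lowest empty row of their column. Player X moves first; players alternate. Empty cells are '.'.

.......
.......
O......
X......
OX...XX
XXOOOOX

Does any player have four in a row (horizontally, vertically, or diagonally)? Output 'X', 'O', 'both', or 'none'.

O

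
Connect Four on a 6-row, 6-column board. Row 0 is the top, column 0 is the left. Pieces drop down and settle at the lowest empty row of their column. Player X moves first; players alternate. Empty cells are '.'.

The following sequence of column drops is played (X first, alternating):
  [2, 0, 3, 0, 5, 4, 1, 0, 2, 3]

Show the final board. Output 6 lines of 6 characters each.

Move 1: X drops in col 2, lands at row 5
Move 2: O drops in col 0, lands at row 5
Move 3: X drops in col 3, lands at row 5
Move 4: O drops in col 0, lands at row 4
Move 5: X drops in col 5, lands at row 5
Move 6: O drops in col 4, lands at row 5
Move 7: X drops in col 1, lands at row 5
Move 8: O drops in col 0, lands at row 3
Move 9: X drops in col 2, lands at row 4
Move 10: O drops in col 3, lands at row 4

Answer: ......
......
......
O.....
O.XO..
OXXXOX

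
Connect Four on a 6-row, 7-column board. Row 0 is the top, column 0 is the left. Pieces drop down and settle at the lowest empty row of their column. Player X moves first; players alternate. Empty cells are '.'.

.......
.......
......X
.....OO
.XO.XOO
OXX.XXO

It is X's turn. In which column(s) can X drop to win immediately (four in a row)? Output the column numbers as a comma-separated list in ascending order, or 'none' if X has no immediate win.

col 0: drop X → no win
col 1: drop X → no win
col 2: drop X → no win
col 3: drop X → WIN!
col 4: drop X → no win
col 5: drop X → no win
col 6: drop X → no win

Answer: 3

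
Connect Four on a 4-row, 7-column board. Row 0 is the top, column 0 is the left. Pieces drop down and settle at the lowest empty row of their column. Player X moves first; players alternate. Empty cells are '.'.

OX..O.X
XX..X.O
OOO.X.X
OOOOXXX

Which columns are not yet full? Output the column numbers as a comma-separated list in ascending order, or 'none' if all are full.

col 0: top cell = 'O' → FULL
col 1: top cell = 'X' → FULL
col 2: top cell = '.' → open
col 3: top cell = '.' → open
col 4: top cell = 'O' → FULL
col 5: top cell = '.' → open
col 6: top cell = 'X' → FULL

Answer: 2,3,5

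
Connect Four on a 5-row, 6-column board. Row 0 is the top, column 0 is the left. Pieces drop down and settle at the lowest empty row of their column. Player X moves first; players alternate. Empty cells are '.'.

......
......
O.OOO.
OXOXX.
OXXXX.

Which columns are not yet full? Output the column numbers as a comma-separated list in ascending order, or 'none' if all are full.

Answer: 0,1,2,3,4,5

Derivation:
col 0: top cell = '.' → open
col 1: top cell = '.' → open
col 2: top cell = '.' → open
col 3: top cell = '.' → open
col 4: top cell = '.' → open
col 5: top cell = '.' → open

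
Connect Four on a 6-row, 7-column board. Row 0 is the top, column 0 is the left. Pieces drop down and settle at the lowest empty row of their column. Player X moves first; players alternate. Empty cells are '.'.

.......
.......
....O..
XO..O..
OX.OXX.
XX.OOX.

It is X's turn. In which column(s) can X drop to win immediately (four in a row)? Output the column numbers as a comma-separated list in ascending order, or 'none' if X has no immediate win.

col 0: drop X → no win
col 1: drop X → no win
col 2: drop X → no win
col 3: drop X → no win
col 4: drop X → no win
col 5: drop X → no win
col 6: drop X → no win

Answer: none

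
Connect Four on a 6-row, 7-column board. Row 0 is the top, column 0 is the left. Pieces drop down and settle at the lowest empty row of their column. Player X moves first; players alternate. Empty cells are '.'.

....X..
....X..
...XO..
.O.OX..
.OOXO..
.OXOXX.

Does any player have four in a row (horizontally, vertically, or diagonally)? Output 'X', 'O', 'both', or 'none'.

O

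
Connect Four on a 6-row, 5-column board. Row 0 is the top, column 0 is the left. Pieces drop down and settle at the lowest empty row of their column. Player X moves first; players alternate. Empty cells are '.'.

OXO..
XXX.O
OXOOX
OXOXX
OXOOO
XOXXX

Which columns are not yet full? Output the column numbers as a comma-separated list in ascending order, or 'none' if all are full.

Answer: 3,4

Derivation:
col 0: top cell = 'O' → FULL
col 1: top cell = 'X' → FULL
col 2: top cell = 'O' → FULL
col 3: top cell = '.' → open
col 4: top cell = '.' → open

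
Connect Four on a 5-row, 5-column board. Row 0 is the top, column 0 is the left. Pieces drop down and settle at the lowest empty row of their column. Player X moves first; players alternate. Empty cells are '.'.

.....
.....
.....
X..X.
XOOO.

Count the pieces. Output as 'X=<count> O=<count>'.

X=3 O=3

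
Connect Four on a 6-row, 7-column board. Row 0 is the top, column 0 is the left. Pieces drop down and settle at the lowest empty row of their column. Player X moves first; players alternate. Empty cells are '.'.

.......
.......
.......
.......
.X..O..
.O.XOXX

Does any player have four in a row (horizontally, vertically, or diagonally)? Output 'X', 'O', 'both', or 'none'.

none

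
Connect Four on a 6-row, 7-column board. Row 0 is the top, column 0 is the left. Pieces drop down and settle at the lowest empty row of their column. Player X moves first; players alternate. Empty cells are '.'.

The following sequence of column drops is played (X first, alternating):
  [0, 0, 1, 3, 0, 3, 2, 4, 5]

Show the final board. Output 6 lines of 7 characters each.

Move 1: X drops in col 0, lands at row 5
Move 2: O drops in col 0, lands at row 4
Move 3: X drops in col 1, lands at row 5
Move 4: O drops in col 3, lands at row 5
Move 5: X drops in col 0, lands at row 3
Move 6: O drops in col 3, lands at row 4
Move 7: X drops in col 2, lands at row 5
Move 8: O drops in col 4, lands at row 5
Move 9: X drops in col 5, lands at row 5

Answer: .......
.......
.......
X......
O..O...
XXXOOX.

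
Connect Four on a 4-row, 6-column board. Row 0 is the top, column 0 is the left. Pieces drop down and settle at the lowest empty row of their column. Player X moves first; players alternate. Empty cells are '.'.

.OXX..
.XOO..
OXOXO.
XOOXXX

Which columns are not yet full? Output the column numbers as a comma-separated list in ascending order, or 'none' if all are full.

Answer: 0,4,5

Derivation:
col 0: top cell = '.' → open
col 1: top cell = 'O' → FULL
col 2: top cell = 'X' → FULL
col 3: top cell = 'X' → FULL
col 4: top cell = '.' → open
col 5: top cell = '.' → open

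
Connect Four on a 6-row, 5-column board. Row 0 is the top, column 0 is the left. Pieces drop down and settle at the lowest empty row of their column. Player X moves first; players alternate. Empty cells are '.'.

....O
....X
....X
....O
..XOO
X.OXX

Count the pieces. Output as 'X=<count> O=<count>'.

X=6 O=5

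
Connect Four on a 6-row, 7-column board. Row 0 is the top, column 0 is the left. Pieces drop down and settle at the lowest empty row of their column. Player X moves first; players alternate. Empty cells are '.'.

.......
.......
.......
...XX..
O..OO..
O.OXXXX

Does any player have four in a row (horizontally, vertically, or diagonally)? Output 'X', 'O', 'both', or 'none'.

X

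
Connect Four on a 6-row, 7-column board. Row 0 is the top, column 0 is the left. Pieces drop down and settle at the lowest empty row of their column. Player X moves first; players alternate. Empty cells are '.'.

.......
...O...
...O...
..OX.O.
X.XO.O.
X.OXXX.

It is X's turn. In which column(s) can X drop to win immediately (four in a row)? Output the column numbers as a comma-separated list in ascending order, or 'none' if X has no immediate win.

col 0: drop X → no win
col 1: drop X → no win
col 2: drop X → no win
col 3: drop X → no win
col 4: drop X → no win
col 5: drop X → no win
col 6: drop X → WIN!

Answer: 6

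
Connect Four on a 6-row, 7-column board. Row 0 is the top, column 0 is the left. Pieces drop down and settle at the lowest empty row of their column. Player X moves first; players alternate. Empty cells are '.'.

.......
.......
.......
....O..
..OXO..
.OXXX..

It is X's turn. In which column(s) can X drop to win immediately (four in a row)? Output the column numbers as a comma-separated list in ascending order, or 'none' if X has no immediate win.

col 0: drop X → no win
col 1: drop X → no win
col 2: drop X → no win
col 3: drop X → no win
col 4: drop X → no win
col 5: drop X → WIN!
col 6: drop X → no win

Answer: 5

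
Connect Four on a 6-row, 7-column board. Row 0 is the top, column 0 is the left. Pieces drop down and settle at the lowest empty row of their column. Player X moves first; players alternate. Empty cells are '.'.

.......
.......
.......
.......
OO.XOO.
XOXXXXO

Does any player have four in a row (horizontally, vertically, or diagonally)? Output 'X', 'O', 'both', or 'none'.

X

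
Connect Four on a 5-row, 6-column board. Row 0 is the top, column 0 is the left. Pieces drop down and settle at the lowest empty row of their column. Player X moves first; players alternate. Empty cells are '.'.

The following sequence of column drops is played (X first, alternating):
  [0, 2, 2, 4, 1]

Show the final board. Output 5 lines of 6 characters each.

Move 1: X drops in col 0, lands at row 4
Move 2: O drops in col 2, lands at row 4
Move 3: X drops in col 2, lands at row 3
Move 4: O drops in col 4, lands at row 4
Move 5: X drops in col 1, lands at row 4

Answer: ......
......
......
..X...
XXO.O.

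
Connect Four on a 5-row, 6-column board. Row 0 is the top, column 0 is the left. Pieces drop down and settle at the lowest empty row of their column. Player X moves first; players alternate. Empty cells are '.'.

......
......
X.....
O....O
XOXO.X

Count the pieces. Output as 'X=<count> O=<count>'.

X=4 O=4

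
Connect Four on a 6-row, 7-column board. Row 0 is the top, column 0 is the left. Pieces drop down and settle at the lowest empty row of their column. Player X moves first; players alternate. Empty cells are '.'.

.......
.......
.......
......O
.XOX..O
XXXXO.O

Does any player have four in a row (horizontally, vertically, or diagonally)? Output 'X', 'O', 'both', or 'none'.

X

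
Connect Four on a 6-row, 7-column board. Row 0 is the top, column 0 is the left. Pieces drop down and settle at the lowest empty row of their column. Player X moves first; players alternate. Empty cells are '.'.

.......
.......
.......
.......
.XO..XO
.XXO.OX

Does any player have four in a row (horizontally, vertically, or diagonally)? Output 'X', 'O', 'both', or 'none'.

none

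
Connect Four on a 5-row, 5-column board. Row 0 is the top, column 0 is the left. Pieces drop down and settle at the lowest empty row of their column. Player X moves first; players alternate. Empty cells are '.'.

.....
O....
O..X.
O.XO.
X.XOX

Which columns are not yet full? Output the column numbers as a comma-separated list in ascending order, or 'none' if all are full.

Answer: 0,1,2,3,4

Derivation:
col 0: top cell = '.' → open
col 1: top cell = '.' → open
col 2: top cell = '.' → open
col 3: top cell = '.' → open
col 4: top cell = '.' → open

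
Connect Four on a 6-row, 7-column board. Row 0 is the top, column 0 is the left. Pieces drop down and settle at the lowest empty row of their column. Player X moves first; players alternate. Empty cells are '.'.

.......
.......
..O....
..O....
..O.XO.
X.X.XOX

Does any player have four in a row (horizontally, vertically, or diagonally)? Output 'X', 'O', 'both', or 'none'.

none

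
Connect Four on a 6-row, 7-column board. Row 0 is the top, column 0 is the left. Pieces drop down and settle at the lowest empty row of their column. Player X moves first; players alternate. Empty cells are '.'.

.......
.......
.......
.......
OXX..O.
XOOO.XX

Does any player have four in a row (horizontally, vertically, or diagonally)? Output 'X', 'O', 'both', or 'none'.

none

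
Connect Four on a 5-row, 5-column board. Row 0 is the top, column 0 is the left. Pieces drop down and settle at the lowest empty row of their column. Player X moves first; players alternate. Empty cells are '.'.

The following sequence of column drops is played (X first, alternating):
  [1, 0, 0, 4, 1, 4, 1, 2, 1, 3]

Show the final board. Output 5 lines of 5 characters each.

Move 1: X drops in col 1, lands at row 4
Move 2: O drops in col 0, lands at row 4
Move 3: X drops in col 0, lands at row 3
Move 4: O drops in col 4, lands at row 4
Move 5: X drops in col 1, lands at row 3
Move 6: O drops in col 4, lands at row 3
Move 7: X drops in col 1, lands at row 2
Move 8: O drops in col 2, lands at row 4
Move 9: X drops in col 1, lands at row 1
Move 10: O drops in col 3, lands at row 4

Answer: .....
.X...
.X...
XX..O
OXOOO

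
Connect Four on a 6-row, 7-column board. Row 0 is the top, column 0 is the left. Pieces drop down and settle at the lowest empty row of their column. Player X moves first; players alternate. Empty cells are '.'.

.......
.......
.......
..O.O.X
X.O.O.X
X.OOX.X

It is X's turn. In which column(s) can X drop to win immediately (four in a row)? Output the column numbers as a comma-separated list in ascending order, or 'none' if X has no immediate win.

Answer: 6

Derivation:
col 0: drop X → no win
col 1: drop X → no win
col 2: drop X → no win
col 3: drop X → no win
col 4: drop X → no win
col 5: drop X → no win
col 6: drop X → WIN!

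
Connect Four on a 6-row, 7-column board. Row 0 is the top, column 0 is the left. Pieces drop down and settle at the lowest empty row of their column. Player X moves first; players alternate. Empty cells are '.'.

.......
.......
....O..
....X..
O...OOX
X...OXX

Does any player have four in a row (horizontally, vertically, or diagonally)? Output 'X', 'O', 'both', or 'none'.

none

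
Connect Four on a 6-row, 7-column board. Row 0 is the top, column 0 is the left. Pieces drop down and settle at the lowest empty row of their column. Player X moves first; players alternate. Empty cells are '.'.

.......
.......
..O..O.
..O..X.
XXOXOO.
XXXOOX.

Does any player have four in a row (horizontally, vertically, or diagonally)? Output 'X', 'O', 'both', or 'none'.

none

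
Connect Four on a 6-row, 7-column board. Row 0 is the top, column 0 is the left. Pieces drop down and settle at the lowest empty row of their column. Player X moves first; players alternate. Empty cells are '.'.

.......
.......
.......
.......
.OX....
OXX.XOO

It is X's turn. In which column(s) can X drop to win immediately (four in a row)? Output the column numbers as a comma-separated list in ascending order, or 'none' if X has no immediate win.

col 0: drop X → no win
col 1: drop X → no win
col 2: drop X → no win
col 3: drop X → WIN!
col 4: drop X → no win
col 5: drop X → no win
col 6: drop X → no win

Answer: 3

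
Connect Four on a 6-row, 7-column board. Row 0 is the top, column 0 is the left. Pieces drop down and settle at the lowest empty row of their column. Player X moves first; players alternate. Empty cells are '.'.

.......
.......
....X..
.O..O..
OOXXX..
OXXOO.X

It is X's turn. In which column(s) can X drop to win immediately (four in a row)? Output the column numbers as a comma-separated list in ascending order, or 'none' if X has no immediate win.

Answer: 3

Derivation:
col 0: drop X → no win
col 1: drop X → no win
col 2: drop X → no win
col 3: drop X → WIN!
col 4: drop X → no win
col 5: drop X → no win
col 6: drop X → no win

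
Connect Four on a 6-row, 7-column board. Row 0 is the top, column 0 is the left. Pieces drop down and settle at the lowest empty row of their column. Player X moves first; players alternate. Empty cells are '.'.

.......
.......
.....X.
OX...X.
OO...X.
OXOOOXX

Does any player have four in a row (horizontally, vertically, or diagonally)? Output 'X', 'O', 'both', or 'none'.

X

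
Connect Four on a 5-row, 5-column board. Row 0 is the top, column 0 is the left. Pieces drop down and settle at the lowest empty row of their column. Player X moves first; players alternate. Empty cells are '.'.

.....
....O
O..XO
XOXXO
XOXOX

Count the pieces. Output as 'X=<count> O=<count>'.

X=7 O=7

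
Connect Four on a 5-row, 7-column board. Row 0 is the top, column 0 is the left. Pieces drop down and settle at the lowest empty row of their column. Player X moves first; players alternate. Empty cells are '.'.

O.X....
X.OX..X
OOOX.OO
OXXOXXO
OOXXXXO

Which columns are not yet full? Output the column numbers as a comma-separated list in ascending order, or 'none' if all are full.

Answer: 1,3,4,5,6

Derivation:
col 0: top cell = 'O' → FULL
col 1: top cell = '.' → open
col 2: top cell = 'X' → FULL
col 3: top cell = '.' → open
col 4: top cell = '.' → open
col 5: top cell = '.' → open
col 6: top cell = '.' → open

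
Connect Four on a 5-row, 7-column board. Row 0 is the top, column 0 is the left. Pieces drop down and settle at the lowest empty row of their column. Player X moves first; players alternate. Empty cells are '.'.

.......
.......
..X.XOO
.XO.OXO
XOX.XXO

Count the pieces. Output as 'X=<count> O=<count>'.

X=8 O=7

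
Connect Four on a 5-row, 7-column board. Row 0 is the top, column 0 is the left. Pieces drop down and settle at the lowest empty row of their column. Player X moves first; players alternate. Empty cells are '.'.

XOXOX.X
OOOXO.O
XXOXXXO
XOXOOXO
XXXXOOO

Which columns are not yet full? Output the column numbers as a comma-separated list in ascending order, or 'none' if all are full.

Answer: 5

Derivation:
col 0: top cell = 'X' → FULL
col 1: top cell = 'O' → FULL
col 2: top cell = 'X' → FULL
col 3: top cell = 'O' → FULL
col 4: top cell = 'X' → FULL
col 5: top cell = '.' → open
col 6: top cell = 'X' → FULL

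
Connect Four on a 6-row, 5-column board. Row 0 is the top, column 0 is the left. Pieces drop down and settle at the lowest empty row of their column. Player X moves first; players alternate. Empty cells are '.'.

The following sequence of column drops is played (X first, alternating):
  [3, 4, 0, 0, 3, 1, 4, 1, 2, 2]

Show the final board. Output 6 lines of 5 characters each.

Answer: .....
.....
.....
.....
OOOXX
XOXXO

Derivation:
Move 1: X drops in col 3, lands at row 5
Move 2: O drops in col 4, lands at row 5
Move 3: X drops in col 0, lands at row 5
Move 4: O drops in col 0, lands at row 4
Move 5: X drops in col 3, lands at row 4
Move 6: O drops in col 1, lands at row 5
Move 7: X drops in col 4, lands at row 4
Move 8: O drops in col 1, lands at row 4
Move 9: X drops in col 2, lands at row 5
Move 10: O drops in col 2, lands at row 4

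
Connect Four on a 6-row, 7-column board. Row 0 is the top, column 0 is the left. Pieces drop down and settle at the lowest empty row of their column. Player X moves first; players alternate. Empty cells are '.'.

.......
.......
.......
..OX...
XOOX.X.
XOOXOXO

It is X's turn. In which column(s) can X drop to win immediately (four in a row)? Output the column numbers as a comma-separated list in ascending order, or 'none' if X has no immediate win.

col 0: drop X → no win
col 1: drop X → no win
col 2: drop X → no win
col 3: drop X → WIN!
col 4: drop X → no win
col 5: drop X → no win
col 6: drop X → no win

Answer: 3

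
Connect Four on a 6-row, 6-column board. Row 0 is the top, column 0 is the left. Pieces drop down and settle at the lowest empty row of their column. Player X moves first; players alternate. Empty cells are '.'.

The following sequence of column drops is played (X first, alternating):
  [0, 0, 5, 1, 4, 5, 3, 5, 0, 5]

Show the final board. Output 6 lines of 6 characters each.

Move 1: X drops in col 0, lands at row 5
Move 2: O drops in col 0, lands at row 4
Move 3: X drops in col 5, lands at row 5
Move 4: O drops in col 1, lands at row 5
Move 5: X drops in col 4, lands at row 5
Move 6: O drops in col 5, lands at row 4
Move 7: X drops in col 3, lands at row 5
Move 8: O drops in col 5, lands at row 3
Move 9: X drops in col 0, lands at row 3
Move 10: O drops in col 5, lands at row 2

Answer: ......
......
.....O
X....O
O....O
XO.XXX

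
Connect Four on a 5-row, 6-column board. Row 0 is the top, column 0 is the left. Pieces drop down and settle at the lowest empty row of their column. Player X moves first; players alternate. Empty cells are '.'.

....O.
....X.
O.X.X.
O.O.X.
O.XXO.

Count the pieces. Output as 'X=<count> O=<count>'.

X=6 O=6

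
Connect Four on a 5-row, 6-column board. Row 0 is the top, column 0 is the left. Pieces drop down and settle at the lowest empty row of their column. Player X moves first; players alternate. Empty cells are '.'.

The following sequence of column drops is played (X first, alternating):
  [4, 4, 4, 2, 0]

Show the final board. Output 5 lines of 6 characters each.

Answer: ......
......
....X.
....O.
X.O.X.

Derivation:
Move 1: X drops in col 4, lands at row 4
Move 2: O drops in col 4, lands at row 3
Move 3: X drops in col 4, lands at row 2
Move 4: O drops in col 2, lands at row 4
Move 5: X drops in col 0, lands at row 4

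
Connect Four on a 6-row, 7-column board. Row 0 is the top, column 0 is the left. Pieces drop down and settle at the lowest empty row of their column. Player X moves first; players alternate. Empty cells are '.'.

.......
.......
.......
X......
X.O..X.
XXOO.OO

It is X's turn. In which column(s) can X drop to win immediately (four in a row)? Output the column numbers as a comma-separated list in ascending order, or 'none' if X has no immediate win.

Answer: 0

Derivation:
col 0: drop X → WIN!
col 1: drop X → no win
col 2: drop X → no win
col 3: drop X → no win
col 4: drop X → no win
col 5: drop X → no win
col 6: drop X → no win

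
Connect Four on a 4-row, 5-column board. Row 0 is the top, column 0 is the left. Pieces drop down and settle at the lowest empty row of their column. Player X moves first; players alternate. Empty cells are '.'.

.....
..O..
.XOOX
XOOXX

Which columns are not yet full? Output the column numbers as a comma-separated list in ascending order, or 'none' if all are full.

col 0: top cell = '.' → open
col 1: top cell = '.' → open
col 2: top cell = '.' → open
col 3: top cell = '.' → open
col 4: top cell = '.' → open

Answer: 0,1,2,3,4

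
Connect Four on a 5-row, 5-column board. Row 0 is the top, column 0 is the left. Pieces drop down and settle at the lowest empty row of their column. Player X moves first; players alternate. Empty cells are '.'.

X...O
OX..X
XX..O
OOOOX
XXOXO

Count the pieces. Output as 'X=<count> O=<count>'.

X=9 O=9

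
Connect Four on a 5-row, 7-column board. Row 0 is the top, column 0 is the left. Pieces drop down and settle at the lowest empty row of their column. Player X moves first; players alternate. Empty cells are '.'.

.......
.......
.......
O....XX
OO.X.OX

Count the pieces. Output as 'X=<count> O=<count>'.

X=4 O=4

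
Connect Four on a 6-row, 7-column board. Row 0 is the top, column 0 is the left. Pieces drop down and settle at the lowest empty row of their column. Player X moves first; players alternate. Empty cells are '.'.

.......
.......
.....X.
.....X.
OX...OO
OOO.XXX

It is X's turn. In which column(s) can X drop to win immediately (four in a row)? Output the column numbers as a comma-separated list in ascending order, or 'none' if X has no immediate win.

col 0: drop X → no win
col 1: drop X → no win
col 2: drop X → no win
col 3: drop X → WIN!
col 4: drop X → no win
col 5: drop X → no win
col 6: drop X → no win

Answer: 3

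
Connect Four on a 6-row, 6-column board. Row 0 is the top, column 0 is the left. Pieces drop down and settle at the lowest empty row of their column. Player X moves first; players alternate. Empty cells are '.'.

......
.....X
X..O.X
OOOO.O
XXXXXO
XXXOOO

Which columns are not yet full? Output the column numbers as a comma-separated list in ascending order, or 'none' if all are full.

col 0: top cell = '.' → open
col 1: top cell = '.' → open
col 2: top cell = '.' → open
col 3: top cell = '.' → open
col 4: top cell = '.' → open
col 5: top cell = '.' → open

Answer: 0,1,2,3,4,5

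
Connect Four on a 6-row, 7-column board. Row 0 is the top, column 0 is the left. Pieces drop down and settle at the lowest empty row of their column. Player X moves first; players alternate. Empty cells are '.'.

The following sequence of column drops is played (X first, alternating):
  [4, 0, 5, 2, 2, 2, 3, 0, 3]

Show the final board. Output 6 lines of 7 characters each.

Move 1: X drops in col 4, lands at row 5
Move 2: O drops in col 0, lands at row 5
Move 3: X drops in col 5, lands at row 5
Move 4: O drops in col 2, lands at row 5
Move 5: X drops in col 2, lands at row 4
Move 6: O drops in col 2, lands at row 3
Move 7: X drops in col 3, lands at row 5
Move 8: O drops in col 0, lands at row 4
Move 9: X drops in col 3, lands at row 4

Answer: .......
.......
.......
..O....
O.XX...
O.OXXX.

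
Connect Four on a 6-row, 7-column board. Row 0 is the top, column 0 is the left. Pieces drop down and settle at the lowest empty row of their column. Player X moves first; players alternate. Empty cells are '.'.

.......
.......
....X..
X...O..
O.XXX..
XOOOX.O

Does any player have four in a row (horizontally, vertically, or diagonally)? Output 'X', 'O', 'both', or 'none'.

none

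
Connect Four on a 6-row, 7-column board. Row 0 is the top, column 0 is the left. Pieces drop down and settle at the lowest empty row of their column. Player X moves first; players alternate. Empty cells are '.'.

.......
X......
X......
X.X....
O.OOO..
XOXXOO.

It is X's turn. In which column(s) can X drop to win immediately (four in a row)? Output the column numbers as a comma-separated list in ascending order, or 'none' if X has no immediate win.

Answer: 0

Derivation:
col 0: drop X → WIN!
col 1: drop X → no win
col 2: drop X → no win
col 3: drop X → no win
col 4: drop X → no win
col 5: drop X → no win
col 6: drop X → no win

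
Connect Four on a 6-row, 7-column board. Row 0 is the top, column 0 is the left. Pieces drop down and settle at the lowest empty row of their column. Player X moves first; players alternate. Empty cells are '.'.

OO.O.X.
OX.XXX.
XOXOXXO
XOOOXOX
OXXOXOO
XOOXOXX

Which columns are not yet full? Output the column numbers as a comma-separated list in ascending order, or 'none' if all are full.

col 0: top cell = 'O' → FULL
col 1: top cell = 'O' → FULL
col 2: top cell = '.' → open
col 3: top cell = 'O' → FULL
col 4: top cell = '.' → open
col 5: top cell = 'X' → FULL
col 6: top cell = '.' → open

Answer: 2,4,6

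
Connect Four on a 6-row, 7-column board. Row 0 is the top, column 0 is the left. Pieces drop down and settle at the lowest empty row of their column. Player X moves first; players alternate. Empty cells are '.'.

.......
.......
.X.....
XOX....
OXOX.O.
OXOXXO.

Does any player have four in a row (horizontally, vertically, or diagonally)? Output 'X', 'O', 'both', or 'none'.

X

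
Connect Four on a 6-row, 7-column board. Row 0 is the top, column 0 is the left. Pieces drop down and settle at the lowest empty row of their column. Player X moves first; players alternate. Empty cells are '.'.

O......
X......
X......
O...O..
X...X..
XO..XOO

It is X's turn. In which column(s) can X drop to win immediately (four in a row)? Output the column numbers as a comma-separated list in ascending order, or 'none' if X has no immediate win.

Answer: none

Derivation:
col 1: drop X → no win
col 2: drop X → no win
col 3: drop X → no win
col 4: drop X → no win
col 5: drop X → no win
col 6: drop X → no win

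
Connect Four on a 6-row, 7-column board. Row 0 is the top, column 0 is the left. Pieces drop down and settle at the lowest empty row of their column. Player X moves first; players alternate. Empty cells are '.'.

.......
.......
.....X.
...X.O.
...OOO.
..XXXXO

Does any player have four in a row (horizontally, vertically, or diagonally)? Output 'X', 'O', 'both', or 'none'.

X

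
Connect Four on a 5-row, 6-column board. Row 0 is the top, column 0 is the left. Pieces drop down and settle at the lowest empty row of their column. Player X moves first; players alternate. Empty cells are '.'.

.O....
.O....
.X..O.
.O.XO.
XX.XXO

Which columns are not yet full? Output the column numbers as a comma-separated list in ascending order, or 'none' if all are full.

col 0: top cell = '.' → open
col 1: top cell = 'O' → FULL
col 2: top cell = '.' → open
col 3: top cell = '.' → open
col 4: top cell = '.' → open
col 5: top cell = '.' → open

Answer: 0,2,3,4,5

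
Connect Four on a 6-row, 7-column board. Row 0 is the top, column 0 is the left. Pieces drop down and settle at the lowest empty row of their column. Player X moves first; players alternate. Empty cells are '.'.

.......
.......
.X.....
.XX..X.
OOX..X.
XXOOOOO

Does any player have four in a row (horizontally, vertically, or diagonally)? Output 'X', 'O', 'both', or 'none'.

O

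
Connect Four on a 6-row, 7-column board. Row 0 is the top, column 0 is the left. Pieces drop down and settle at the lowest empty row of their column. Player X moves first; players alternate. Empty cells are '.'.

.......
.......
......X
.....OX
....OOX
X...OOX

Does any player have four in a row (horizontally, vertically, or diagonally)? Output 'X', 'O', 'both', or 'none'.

X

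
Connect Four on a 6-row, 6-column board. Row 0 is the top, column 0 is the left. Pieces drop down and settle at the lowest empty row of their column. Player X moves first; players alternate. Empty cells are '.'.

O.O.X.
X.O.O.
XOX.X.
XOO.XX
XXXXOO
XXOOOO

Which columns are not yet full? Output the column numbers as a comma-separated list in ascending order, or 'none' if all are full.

col 0: top cell = 'O' → FULL
col 1: top cell = '.' → open
col 2: top cell = 'O' → FULL
col 3: top cell = '.' → open
col 4: top cell = 'X' → FULL
col 5: top cell = '.' → open

Answer: 1,3,5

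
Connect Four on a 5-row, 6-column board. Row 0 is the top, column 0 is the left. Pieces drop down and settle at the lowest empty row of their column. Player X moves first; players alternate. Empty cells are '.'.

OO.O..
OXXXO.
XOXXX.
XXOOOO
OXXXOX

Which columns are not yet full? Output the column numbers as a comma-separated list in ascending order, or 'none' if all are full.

col 0: top cell = 'O' → FULL
col 1: top cell = 'O' → FULL
col 2: top cell = '.' → open
col 3: top cell = 'O' → FULL
col 4: top cell = '.' → open
col 5: top cell = '.' → open

Answer: 2,4,5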